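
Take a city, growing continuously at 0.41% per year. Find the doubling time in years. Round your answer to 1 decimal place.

doubling time ≈ 169.1 years

doubling time = ln(2) / |r| = 0.69315 / 0.0041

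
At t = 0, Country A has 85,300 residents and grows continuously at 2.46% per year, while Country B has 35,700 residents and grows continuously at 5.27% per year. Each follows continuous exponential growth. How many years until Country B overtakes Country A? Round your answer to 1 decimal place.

85300·e^(0.0246t) = 35700·e^(0.0527t)
85300/35700 = e^((0.0527 − 0.0246)t) → ln(2.38936) = 0.0281·t
t = 0.87102 / 0.0281

t ≈ 31.0 years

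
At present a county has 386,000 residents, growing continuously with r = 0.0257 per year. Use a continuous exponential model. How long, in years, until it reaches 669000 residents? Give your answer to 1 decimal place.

t ≈ 21.4 years

669000 = 386000 · e^(0.0257·t)
t = ln(669000/386000) / 0.0257 = ln(1.73316) / 0.0257 = 0.54995 / 0.0257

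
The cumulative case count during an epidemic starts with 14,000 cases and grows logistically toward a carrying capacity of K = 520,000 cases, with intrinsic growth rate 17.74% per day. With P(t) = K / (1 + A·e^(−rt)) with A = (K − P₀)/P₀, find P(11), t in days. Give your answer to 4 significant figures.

≈ 84,760 cases

A = (520000 − 14000)/14000 = 36.14286
P(11) = 520000 / (1 + 36.14286·e^(−0.1774·11)) = 520000 / (1 + 36.14286·0.142075)
= 520000 / 6.135 ≈ 84759.61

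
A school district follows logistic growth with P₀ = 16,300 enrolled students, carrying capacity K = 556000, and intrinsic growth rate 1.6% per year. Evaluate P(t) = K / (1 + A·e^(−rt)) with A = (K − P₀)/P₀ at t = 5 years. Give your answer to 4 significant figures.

≈ 17,610 enrolled students

A = (556000 − 16300)/16300 = 33.11043
P(5) = 556000 / (1 + 33.11043·e^(−0.016·5)) = 556000 / (1 + 33.11043·0.923116)
= 556000 / 31.56478 ≈ 17614.57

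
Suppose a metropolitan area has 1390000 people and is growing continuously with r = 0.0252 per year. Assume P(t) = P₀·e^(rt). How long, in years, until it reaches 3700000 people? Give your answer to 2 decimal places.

3700000 = 1390000 · e^(0.0252·t)
t = ln(3700000/1390000) / 0.0252 = ln(2.66187) / 0.0252 = 0.97903 / 0.0252

t ≈ 38.85 years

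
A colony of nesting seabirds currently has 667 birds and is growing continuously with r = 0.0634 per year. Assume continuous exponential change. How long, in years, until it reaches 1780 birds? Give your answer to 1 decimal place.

1780 = 667 · e^(0.0634·t)
t = ln(1780/667) / 0.0634 = ln(2.66867) / 0.0634 = 0.98158 / 0.0634

t ≈ 15.5 years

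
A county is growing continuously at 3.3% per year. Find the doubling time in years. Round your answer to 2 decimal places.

doubling time = ln(2) / |r| = 0.69315 / 0.033

doubling time ≈ 21.00 years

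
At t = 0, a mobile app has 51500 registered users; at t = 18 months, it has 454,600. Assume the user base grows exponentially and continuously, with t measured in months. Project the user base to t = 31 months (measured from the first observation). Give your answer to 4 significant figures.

≈ 2,191,000 registered users

r = ln(454600/51500) / 18 ≈ 0.120991 per month
P(31) = 51500 · e^(0.120991·31) = 51500 · 42.55161 ≈ 2191408.01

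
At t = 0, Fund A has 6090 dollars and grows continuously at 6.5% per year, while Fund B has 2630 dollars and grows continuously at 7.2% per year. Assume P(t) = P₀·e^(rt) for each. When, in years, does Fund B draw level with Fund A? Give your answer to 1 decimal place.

t ≈ 120.0 years

6090·e^(0.065t) = 2630·e^(0.072t)
6090/2630 = e^((0.072 − 0.065)t) → ln(2.31559) = 0.007·t
t = 0.83966 / 0.007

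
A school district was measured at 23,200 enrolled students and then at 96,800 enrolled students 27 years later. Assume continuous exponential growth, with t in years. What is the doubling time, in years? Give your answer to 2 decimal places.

doubling time ≈ 13.10 years

r = ln(96800/23200) / 27 = ln(4.17241) / 27 ≈ 0.052907 per year
doubling time = ln 2 / |r| = 0.69315 / 0.052907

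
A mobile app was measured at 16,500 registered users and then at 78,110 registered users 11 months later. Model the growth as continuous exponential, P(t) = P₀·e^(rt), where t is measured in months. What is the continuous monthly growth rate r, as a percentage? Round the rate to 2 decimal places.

78110 = 16500 · e^(r·11)
e^(11r) = 78110/16500 = 4.73394
r = ln(4.73394) / 11 = 1.55476 / 11

r ≈ 14.13% per month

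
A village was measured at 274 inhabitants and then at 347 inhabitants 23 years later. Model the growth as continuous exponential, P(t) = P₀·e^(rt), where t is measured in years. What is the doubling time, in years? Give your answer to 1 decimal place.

doubling time ≈ 67.5 years

r = ln(347/274) / 23 = ln(1.26642) / 23 ≈ 0.010269 per year
doubling time = ln 2 / |r| = 0.69315 / 0.010269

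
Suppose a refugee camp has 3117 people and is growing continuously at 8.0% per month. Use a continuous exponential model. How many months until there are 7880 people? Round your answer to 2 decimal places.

7880 = 3117 · e^(0.08·t)
t = ln(7880/3117) / 0.08 = ln(2.52807) / 0.08 = 0.92746 / 0.08

t ≈ 11.59 months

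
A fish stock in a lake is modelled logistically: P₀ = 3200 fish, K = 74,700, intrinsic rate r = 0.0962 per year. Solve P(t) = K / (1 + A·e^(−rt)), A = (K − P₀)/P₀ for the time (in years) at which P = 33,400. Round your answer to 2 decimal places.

A = (74700 − 3200)/3200 = 22.34375
33400 = 74700/(1 + 22.34375·e^(−0.0962t)) → 1 + 22.34375·e^(−0.0962t) = 2.23653
e^(−0.0962t) = 0.055341 → t = ln(18.06976)/0.0962 = 2.89424/0.0962

t ≈ 30.09 years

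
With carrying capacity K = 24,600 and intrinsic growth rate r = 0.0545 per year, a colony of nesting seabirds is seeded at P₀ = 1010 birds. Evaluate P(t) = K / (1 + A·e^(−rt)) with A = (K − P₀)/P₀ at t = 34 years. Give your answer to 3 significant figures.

A = (24600 − 1010)/1010 = 23.35644
P(34) = 24600 / (1 + 23.35644·e^(−0.0545·34)) = 24600 / (1 + 23.35644·0.156766)
= 24600 / 4.6615 ≈ 5277.27

≈ 5,280 birds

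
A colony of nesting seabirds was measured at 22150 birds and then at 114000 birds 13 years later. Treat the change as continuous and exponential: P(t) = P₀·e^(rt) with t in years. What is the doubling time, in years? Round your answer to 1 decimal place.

doubling time ≈ 5.5 years

r = ln(114000/22150) / 13 = ln(5.14673) / 13 ≈ 0.126028 per year
doubling time = ln 2 / |r| = 0.69315 / 0.126028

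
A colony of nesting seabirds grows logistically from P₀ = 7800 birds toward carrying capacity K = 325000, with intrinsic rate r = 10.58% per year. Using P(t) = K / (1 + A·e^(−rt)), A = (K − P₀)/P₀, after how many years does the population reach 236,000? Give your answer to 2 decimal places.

t ≈ 44.24 years

A = (325000 − 7800)/7800 = 40.66667
236000 = 325000/(1 + 40.66667·e^(−0.1058t)) → 1 + 40.66667·e^(−0.1058t) = 1.37712
e^(−0.1058t) = 0.009273 → t = ln(107.83521)/0.1058 = 4.6806/0.1058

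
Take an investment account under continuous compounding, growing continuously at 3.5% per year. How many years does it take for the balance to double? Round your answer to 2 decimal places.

doubling time = ln(2) / |r| = 0.69315 / 0.035

doubling time ≈ 19.80 years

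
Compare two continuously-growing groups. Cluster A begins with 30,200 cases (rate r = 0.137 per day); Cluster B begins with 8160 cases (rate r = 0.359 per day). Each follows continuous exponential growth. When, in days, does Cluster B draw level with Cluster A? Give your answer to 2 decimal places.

30200·e^(0.137t) = 8160·e^(0.359t)
30200/8160 = e^((0.359 − 0.137)t) → ln(3.70098) = 0.222·t
t = 1.3086 / 0.222

t ≈ 5.89 days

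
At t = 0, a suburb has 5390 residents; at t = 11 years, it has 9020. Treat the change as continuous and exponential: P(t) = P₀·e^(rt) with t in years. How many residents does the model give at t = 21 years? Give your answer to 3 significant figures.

≈ 14,400 residents

r = ln(9020/5390) / 11 ≈ 0.046809 per year
P(21) = 5390 · e^(0.046809·21) = 5390 · 2.67243 ≈ 14404.41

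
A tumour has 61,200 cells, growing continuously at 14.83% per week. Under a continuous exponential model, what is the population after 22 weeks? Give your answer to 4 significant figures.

≈ 1,598,000 cells

P(22) = 61200 · e^(0.1483·22) = 61200 · e^(3.2626)
= 61200 · 26.11735 ≈ 1598382.07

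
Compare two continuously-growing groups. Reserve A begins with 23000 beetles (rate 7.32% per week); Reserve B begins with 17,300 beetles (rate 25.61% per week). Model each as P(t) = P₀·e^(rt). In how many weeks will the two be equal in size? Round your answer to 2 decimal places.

t ≈ 1.56 weeks

23000·e^(0.0732t) = 17300·e^(0.2561t)
23000/17300 = e^((0.2561 − 0.0732)t) → ln(1.32948) = 0.1829·t
t = 0.28479 / 0.1829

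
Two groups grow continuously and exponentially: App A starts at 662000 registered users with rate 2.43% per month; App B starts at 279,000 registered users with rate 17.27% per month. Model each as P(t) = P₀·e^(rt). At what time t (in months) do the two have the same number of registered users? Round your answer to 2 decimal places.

662000·e^(0.0243t) = 279000·e^(0.1727t)
662000/279000 = e^((0.1727 − 0.0243)t) → ln(2.37276) = 0.1484·t
t = 0.86405 / 0.1484

t ≈ 5.82 months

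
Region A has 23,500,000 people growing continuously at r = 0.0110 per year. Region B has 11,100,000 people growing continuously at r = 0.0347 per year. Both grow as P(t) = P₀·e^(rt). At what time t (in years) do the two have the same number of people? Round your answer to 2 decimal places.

23500000·e^(0.011t) = 11100000·e^(0.0347t)
23500000/11100000 = e^((0.0347 − 0.011)t) → ln(2.11712) = 0.0237·t
t = 0.75006 / 0.0237

t ≈ 31.65 years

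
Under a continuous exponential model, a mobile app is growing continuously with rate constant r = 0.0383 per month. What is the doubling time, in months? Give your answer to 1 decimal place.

doubling time = ln(2) / |r| = 0.69315 / 0.0383

doubling time ≈ 18.1 months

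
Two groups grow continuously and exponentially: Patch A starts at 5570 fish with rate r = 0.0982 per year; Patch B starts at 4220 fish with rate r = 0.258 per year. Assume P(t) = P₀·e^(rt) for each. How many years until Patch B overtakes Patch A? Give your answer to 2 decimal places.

5570·e^(0.0982t) = 4220·e^(0.258t)
5570/4220 = e^((0.258 − 0.0982)t) → ln(1.31991) = 0.1598·t
t = 0.27756 / 0.1598

t ≈ 1.74 years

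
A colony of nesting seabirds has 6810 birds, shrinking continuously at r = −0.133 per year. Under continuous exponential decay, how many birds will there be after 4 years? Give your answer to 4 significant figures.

P(4) = 6810 · e^(-0.133·4) = 6810 · e^(-0.532)
= 6810 · 0.58743 ≈ 4000.39

≈ 4,000 birds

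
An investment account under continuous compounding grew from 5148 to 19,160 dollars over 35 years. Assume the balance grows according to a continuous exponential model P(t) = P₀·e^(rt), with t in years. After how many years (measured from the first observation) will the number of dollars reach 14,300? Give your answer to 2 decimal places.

t ≈ 27.21 years

r = ln(19160/5148) / 35 ≈ 0.037549 per year
t = ln(14300/5148) / r = 1.02165 / 0.037549 ≈ 27.208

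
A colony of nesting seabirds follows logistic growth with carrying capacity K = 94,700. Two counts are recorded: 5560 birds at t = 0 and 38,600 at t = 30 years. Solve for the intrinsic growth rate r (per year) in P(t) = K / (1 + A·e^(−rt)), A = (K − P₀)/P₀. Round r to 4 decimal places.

A = (94700 − 5560)/5560 = 16.03237
38600 = 94700/(1 + 16.03237·e^(−r·30)) → e^(−30r) = (2.45337 − 1)/16.03237 = 0.090652
r = −ln(0.090652)/30 = 2.40073/30

r ≈ 0.0800 per year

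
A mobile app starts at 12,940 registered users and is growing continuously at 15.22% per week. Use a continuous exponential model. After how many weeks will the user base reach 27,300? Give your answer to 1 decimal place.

t ≈ 4.9 weeks

27300 = 12940 · e^(0.1522·t)
t = ln(27300/12940) / 0.1522 = ln(2.10974) / 0.1522 = 0.74656 / 0.1522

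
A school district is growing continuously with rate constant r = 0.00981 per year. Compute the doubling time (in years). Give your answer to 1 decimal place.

doubling time ≈ 70.7 years

doubling time = ln(2) / |r| = 0.69315 / 0.00981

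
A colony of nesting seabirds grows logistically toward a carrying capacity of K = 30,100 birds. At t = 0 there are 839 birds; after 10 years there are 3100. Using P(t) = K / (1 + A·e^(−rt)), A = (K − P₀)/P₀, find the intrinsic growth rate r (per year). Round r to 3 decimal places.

r ≈ 0.139 per year

A = (30100 − 839)/839 = 34.87604
3100 = 30100/(1 + 34.87604·e^(−r·10)) → e^(−10r) = (9.70968 − 1)/34.87604 = 0.249732
r = −ln(0.249732)/10 = 1.38737/10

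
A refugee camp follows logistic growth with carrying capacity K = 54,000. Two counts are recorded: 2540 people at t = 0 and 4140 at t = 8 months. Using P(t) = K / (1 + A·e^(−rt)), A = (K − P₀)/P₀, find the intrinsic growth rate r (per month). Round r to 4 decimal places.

r ≈ 0.0650 per month

A = (54000 − 2540)/2540 = 20.25984
4140 = 54000/(1 + 20.25984·e^(−r·8)) → e^(−8r) = (13.04348 − 1)/20.25984 = 0.594451
r = −ln(0.594451)/8 = 0.52012/8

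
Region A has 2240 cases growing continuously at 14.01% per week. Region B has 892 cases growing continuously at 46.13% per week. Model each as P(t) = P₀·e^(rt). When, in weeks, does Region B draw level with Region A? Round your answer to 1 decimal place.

t ≈ 2.9 weeks

2240·e^(0.1401t) = 892·e^(0.4613t)
2240/892 = e^((0.4613 − 0.1401)t) → ln(2.51121) = 0.3212·t
t = 0.92077 / 0.3212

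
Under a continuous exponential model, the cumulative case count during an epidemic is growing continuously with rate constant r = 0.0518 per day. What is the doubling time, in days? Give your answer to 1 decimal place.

doubling time ≈ 13.4 days

doubling time = ln(2) / |r| = 0.69315 / 0.0518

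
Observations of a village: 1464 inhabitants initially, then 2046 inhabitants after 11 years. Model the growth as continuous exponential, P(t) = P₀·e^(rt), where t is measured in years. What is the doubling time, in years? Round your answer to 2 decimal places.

doubling time ≈ 22.78 years

r = ln(2046/1464) / 11 = ln(1.39754) / 11 ≈ 0.030429 per year
doubling time = ln 2 / |r| = 0.69315 / 0.030429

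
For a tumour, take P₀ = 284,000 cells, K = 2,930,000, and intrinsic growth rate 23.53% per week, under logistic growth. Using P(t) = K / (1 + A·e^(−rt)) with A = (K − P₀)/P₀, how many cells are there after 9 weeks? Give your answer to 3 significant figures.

≈ 1,380,000 cells

A = (2930000 − 284000)/284000 = 9.3169
P(9) = 2930000 / (1 + 9.3169·e^(−0.2353·9)) = 2930000 / (1 + 9.3169·0.120308)
= 2930000 / 2.1209 ≈ 1381490.32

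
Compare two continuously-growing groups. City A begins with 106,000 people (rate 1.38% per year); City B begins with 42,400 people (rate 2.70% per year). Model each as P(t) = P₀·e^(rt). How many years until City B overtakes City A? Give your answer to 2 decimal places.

106000·e^(0.0138t) = 42400·e^(0.027t)
106000/42400 = e^((0.027 − 0.0138)t) → ln(2.5) = 0.0132·t
t = 0.91629 / 0.0132

t ≈ 69.42 years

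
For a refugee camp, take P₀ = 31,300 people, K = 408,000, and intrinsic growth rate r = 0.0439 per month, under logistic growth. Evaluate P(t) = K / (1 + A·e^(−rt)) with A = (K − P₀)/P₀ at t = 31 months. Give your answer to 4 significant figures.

A = (408000 − 31300)/31300 = 12.03514
P(31) = 408000 / (1 + 12.03514·e^(−0.0439·31)) = 408000 / (1 + 12.03514·0.25643)
= 408000 / 4.08617 ≈ 99848.99

≈ 99,850 people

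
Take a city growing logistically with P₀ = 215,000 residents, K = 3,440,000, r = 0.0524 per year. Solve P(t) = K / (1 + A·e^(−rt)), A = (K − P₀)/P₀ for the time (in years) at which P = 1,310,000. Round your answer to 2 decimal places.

A = (3440000 − 215000)/215000 = 15
1310000 = 3440000/(1 + 15·e^(−0.0524t)) → 1 + 15·e^(−0.0524t) = 2.62595
e^(−0.0524t) = 0.108397 → t = ln(9.22535)/0.0524 = 2.22196/0.0524

t ≈ 42.40 years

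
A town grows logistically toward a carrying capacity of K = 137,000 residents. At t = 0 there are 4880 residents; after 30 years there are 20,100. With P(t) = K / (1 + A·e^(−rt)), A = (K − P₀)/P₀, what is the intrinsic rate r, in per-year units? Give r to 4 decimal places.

A = (137000 − 4880)/4880 = 27.07377
20100 = 137000/(1 + 27.07377·e^(−r·30)) → e^(−30r) = (6.81592 − 1)/27.07377 = 0.214818
r = −ln(0.214818)/30 = 1.53797/30

r ≈ 0.0513 per year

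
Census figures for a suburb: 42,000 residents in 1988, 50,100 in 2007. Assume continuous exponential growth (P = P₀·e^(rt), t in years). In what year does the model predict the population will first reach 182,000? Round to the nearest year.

year 2146

r = ln(50100/42000) / 19 = 0.17635/19 ≈ 0.009282 per year
t = ln(182000/42000) / r = 1.46634/0.009282 ≈ 157.98 years after 1988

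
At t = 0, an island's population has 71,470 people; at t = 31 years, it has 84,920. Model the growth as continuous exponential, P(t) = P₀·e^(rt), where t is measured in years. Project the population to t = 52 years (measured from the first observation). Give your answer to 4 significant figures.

≈ 95,440 people

r = ln(84920/71470) / 31 ≈ 0.005562 per year
P(52) = 71470 · e^(0.005562·52) = 71470 · 1.33541 ≈ 95441.96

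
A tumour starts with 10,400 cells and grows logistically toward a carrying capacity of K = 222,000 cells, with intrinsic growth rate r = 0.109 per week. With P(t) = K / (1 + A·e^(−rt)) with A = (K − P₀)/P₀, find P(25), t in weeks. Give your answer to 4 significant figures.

A = (222000 − 10400)/10400 = 20.34615
P(25) = 222000 / (1 + 20.34615·e^(−0.109·25)) = 222000 / (1 + 20.34615·0.065546)
= 222000 / 2.33361 ≈ 95131.45

≈ 95,130 cells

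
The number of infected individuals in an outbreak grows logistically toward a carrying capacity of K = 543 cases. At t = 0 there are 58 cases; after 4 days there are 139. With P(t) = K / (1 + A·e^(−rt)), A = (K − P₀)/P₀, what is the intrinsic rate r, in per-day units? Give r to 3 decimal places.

A = (543 − 58)/58 = 8.36207
139 = 543/(1 + 8.36207·e^(−r·4)) → e^(−4r) = (3.90647 − 1)/8.36207 = 0.347578
r = −ln(0.347578)/4 = 1.05676/4

r ≈ 0.264 per day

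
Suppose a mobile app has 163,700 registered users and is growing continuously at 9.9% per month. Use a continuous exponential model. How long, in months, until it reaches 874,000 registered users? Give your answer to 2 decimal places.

t ≈ 16.92 months

874000 = 163700 · e^(0.099·t)
t = ln(874000/163700) / 0.099 = ln(5.33903) / 0.099 = 1.67504 / 0.099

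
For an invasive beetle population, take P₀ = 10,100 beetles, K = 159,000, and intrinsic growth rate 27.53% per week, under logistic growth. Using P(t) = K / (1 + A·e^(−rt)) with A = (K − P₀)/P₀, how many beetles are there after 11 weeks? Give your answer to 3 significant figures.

≈ 92,800 beetles

A = (159000 − 10100)/10100 = 14.74257
P(11) = 159000 / (1 + 14.74257·e^(−0.2753·11)) = 159000 / (1 + 14.74257·0.048398)
= 159000 / 1.71351 ≈ 92792.05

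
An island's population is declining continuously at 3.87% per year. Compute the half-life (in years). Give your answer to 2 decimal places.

half-life = ln(2) / |r| = 0.69315 / 0.0387

half-life ≈ 17.91 years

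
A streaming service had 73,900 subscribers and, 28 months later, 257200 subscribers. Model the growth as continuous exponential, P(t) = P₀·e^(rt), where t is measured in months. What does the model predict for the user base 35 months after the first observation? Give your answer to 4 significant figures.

r = ln(257200/73900) / 28 ≈ 0.044541 per month
P(35) = 73900 · e^(0.044541·35) = 73900 · 4.75372 ≈ 351299.55

≈ 351,300 subscribers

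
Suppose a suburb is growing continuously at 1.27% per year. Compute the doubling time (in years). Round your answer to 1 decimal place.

doubling time = ln(2) / |r| = 0.69315 / 0.0127

doubling time ≈ 54.6 years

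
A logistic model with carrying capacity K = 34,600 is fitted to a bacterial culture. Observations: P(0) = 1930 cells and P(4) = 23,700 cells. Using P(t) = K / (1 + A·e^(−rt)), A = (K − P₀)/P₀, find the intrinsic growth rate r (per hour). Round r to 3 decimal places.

A = (34600 − 1930)/1930 = 16.92746
23700 = 34600/(1 + 16.92746·e^(−r·4)) → e^(−4r) = (1.45992 − 1)/16.92746 = 0.02717
r = −ln(0.02717)/4 = 3.60565/4

r ≈ 0.901 per hour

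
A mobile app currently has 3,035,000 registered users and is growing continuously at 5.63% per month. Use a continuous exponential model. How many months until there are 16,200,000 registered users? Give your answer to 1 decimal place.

t ≈ 29.7 months

16200000 = 3035000 · e^(0.0563·t)
t = ln(16200000/3035000) / 0.0563 = ln(5.33773) / 0.0563 = 1.6748 / 0.0563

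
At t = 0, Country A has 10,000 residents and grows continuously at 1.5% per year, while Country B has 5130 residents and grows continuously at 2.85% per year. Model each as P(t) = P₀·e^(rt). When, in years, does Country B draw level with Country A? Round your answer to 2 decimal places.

t ≈ 49.44 years

10000·e^(0.015t) = 5130·e^(0.0285t)
10000/5130 = e^((0.0285 − 0.015)t) → ln(1.94932) = 0.0135·t
t = 0.66748 / 0.0135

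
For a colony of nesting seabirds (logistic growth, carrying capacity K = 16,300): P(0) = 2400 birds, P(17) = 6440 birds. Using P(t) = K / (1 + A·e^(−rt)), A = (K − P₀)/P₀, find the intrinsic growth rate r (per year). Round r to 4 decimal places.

A = (16300 − 2400)/2400 = 5.79167
6440 = 16300/(1 + 5.79167·e^(−r·17)) → e^(−17r) = (2.53106 − 1)/5.79167 = 0.264355
r = −ln(0.264355)/17 = 1.33046/17

r ≈ 0.0783 per year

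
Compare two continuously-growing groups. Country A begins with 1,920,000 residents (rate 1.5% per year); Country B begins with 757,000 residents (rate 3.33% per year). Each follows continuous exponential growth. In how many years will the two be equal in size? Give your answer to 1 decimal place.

t ≈ 50.9 years

1920000·e^(0.015t) = 757000·e^(0.0333t)
1920000/757000 = e^((0.0333 − 0.015)t) → ln(2.53633) = 0.0183·t
t = 0.93072 / 0.0183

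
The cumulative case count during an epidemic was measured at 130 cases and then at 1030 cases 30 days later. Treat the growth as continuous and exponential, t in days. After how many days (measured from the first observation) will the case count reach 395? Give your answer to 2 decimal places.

t ≈ 16.11 days

r = ln(1030/130) / 30 ≈ 0.068993 per day
t = ln(395/130) / r = 1.11135 / 0.068993 ≈ 16.108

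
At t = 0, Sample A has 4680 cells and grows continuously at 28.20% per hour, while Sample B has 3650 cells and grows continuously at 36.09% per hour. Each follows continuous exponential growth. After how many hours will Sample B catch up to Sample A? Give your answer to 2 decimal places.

t ≈ 3.15 hours

4680·e^(0.282t) = 3650·e^(0.3609t)
4680/3650 = e^((0.3609 − 0.282)t) → ln(1.28219) = 0.0789·t
t = 0.24857 / 0.0789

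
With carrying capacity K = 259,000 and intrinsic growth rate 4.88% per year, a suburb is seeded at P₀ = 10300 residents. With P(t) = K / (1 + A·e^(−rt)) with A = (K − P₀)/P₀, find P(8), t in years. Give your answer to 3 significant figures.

A = (259000 − 10300)/10300 = 24.14563
P(8) = 259000 / (1 + 24.14563·e^(−0.0488·8)) = 259000 / (1 + 24.14563·0.676786)
= 259000 / 17.34143 ≈ 14935.33

≈ 14,900 residents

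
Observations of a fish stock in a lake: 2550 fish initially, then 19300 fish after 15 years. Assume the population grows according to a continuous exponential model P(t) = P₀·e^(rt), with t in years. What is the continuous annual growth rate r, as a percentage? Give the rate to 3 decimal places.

r ≈ 13.493% per year

19300 = 2550 · e^(r·15)
e^(15r) = 19300/2550 = 7.56863
r = ln(7.56863) / 15 = 2.02401 / 15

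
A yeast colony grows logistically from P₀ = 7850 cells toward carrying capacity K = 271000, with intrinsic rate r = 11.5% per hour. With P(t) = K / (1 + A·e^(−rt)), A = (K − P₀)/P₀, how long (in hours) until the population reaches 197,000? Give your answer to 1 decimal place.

t ≈ 39.1 hours

A = (271000 − 7850)/7850 = 33.52229
197000 = 271000/(1 + 33.52229·e^(−0.115t)) → 1 + 33.52229·e^(−0.115t) = 1.37563
e^(−0.115t) = 0.011206 → t = ln(89.24178)/0.115 = 4.49135/0.115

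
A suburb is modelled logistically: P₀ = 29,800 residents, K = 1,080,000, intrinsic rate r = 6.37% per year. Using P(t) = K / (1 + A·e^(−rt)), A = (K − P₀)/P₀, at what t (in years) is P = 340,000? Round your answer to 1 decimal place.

A = (1080000 − 29800)/29800 = 35.24161
340000 = 1080000/(1 + 35.24161·e^(−0.0637t)) → 1 + 35.24161·e^(−0.0637t) = 3.17647
e^(−0.0637t) = 0.061759 → t = ln(16.19209)/0.0637 = 2.78452/0.0637

t ≈ 43.7 years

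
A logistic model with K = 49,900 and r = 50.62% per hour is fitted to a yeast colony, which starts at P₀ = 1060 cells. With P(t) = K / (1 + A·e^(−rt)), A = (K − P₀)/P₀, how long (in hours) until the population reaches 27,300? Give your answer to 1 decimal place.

t ≈ 7.9 hours

A = (49900 − 1060)/1060 = 46.07547
27300 = 49900/(1 + 46.07547·e^(−0.5062t)) → 1 + 46.07547·e^(−0.5062t) = 1.82784
e^(−0.5062t) = 0.017967 → t = ln(55.65754)/0.5062 = 4.01922/0.5062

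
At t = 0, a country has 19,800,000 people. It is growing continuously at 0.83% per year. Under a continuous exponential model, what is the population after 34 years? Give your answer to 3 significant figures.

≈ 26,300,000 people

P(34) = 19800000 · e^(0.0083·34) = 19800000 · e^(0.2822)
= 19800000 · 1.32604 ≈ 26255669.26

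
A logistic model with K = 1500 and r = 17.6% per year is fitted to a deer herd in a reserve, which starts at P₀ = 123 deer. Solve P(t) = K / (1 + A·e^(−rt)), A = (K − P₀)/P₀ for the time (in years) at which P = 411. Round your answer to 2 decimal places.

t ≈ 8.19 years

A = (1500 − 123)/123 = 11.19512
411 = 1500/(1 + 11.19512·e^(−0.176t)) → 1 + 11.19512·e^(−0.176t) = 3.64964
e^(−0.176t) = 0.236678 → t = ln(4.22516)/0.176 = 1.44106/0.176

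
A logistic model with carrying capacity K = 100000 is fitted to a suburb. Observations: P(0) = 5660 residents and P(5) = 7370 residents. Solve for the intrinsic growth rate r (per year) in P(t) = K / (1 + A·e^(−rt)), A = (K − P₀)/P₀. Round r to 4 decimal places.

A = (100000 − 5660)/5660 = 16.66784
7370 = 100000/(1 + 16.66784·e^(−r·5)) → e^(−5r) = (13.56852 − 1)/16.66784 = 0.754058
r = −ln(0.754058)/5 = 0.28229/5

r ≈ 0.0565 per year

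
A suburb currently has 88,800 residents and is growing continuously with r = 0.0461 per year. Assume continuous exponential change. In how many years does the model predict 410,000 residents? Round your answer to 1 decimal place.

410000 = 88800 · e^(0.0461·t)
t = ln(410000/88800) / 0.0461 = ln(4.61712) / 0.0461 = 1.52977 / 0.0461

t ≈ 33.2 years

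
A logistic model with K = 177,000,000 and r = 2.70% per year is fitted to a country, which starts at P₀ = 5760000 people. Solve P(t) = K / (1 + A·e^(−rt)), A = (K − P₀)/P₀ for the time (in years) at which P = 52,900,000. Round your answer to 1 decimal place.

A = (177000000 − 5760000)/5760000 = 29.72917
52900000 = 177000000/(1 + 29.72917·e^(−0.027t)) → 1 + 29.72917·e^(−0.027t) = 3.34594
e^(−0.027t) = 0.07891 → t = ln(12.67263)/0.027 = 2.53944/0.027

t ≈ 94.1 years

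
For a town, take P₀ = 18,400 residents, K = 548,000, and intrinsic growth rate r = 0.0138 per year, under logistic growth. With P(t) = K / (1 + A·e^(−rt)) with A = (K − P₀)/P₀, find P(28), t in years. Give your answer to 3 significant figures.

A = (548000 − 18400)/18400 = 28.78261
P(28) = 548000 / (1 + 28.78261·e^(−0.0138·28)) = 548000 / (1 + 28.78261·0.679499)
= 548000 / 20.55774 ≈ 26656.62

≈ 26,700 residents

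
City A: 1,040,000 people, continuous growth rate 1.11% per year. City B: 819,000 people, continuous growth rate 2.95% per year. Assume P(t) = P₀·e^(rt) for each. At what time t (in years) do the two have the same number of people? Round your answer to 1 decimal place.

t ≈ 13.0 years

1040000·e^(0.0111t) = 819000·e^(0.0295t)
1040000/819000 = e^((0.0295 − 0.0111)t) → ln(1.26984) = 0.0184·t
t = 0.23889 / 0.0184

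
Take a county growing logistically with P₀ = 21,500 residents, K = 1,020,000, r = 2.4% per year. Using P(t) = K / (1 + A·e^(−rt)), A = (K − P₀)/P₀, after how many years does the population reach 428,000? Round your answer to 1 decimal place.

t ≈ 146.4 years

A = (1020000 − 21500)/21500 = 46.44186
428000 = 1020000/(1 + 46.44186·e^(−0.024t)) → 1 + 46.44186·e^(−0.024t) = 2.38318
e^(−0.024t) = 0.029783 → t = ln(33.57621)/0.024 = 3.51382/0.024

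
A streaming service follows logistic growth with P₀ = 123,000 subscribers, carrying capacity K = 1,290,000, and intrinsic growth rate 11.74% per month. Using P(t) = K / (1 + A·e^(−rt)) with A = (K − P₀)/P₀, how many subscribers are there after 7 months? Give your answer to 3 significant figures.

A = (1290000 − 123000)/123000 = 9.4878
P(7) = 1290000 / (1 + 9.4878·e^(−0.1174·7)) = 1290000 / (1 + 9.4878·0.43964)
= 1290000 / 5.17121 ≈ 249457.83

≈ 249,000 subscribers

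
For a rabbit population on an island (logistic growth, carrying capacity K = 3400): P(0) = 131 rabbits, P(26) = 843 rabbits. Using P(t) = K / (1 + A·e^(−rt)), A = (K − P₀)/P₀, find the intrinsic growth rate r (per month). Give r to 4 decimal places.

r ≈ 0.0811 per month

A = (3400 − 131)/131 = 24.9542
843 = 3400/(1 + 24.9542·e^(−r·26)) → e^(−26r) = (4.03321 − 1)/24.9542 = 0.121551
r = −ln(0.121551)/26 = 2.10742/26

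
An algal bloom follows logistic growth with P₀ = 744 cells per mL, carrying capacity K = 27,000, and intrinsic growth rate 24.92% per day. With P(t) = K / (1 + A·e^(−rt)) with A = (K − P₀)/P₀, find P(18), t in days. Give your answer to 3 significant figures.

A = (27000 − 744)/744 = 35.29032
P(18) = 27000 / (1 + 35.29032·e^(−0.2492·18)) = 27000 / (1 + 35.29032·0.01127)
= 27000 / 1.39773 ≈ 19317.09

≈ 19,300 cells per mL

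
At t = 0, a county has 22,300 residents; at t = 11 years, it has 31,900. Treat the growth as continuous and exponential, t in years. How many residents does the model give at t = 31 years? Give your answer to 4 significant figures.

≈ 61,160 residents

r = ln(31900/22300) / 11 ≈ 0.032547 per year
P(31) = 22300 · e^(0.032547·31) = 22300 · 2.74276 ≈ 61163.48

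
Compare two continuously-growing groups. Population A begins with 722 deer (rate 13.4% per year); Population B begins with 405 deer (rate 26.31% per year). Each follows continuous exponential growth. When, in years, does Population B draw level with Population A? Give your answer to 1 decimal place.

t ≈ 4.5 years

722·e^(0.134t) = 405·e^(0.2631t)
722/405 = e^((0.2631 − 0.134)t) → ln(1.78272) = 0.1291·t
t = 0.57814 / 0.1291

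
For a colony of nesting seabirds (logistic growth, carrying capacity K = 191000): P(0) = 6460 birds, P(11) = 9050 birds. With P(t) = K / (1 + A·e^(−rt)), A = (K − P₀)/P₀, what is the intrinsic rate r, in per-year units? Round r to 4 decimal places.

A = (191000 − 6460)/6460 = 28.56656
9050 = 191000/(1 + 28.56656·e^(−r·11)) → e^(−11r) = (21.10497 − 1)/28.56656 = 0.703794
r = −ln(0.703794)/11 = 0.35127/11

r ≈ 0.0319 per year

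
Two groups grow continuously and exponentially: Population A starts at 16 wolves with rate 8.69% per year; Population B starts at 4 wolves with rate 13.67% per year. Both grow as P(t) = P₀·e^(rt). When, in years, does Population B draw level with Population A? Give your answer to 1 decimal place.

16·e^(0.0869t) = 4·e^(0.1367t)
16/4 = e^((0.1367 − 0.0869)t) → ln(4) = 0.0498·t
t = 1.38629 / 0.0498

t ≈ 27.8 years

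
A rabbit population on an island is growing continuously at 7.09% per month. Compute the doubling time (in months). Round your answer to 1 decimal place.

doubling time = ln(2) / |r| = 0.69315 / 0.0709

doubling time ≈ 9.8 months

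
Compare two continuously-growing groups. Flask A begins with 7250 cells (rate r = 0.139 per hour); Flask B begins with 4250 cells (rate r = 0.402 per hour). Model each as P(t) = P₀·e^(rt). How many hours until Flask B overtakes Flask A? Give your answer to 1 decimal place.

7250·e^(0.139t) = 4250·e^(0.402t)
7250/4250 = e^((0.402 − 0.139)t) → ln(1.70588) = 0.263·t
t = 0.53408 / 0.263

t ≈ 2.0 hours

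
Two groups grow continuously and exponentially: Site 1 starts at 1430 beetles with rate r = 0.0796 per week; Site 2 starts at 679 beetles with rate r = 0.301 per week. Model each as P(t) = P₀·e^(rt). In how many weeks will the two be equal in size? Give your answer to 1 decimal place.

t ≈ 3.4 weeks

1430·e^(0.0796t) = 679·e^(0.301t)
1430/679 = e^((0.301 − 0.0796)t) → ln(2.10604) = 0.2214·t
t = 0.74481 / 0.2214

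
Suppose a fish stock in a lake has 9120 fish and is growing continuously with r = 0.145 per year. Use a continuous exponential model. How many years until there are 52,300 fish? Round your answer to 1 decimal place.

52300 = 9120 · e^(0.145·t)
t = ln(52300/9120) / 0.145 = ln(5.73465) / 0.145 = 1.74653 / 0.145

t ≈ 12.0 years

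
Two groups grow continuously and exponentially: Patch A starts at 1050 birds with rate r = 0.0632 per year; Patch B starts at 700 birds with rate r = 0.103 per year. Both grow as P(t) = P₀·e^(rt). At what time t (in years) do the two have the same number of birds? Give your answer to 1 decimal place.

1050·e^(0.0632t) = 700·e^(0.103t)
1050/700 = e^((0.103 − 0.0632)t) → ln(1.5) = 0.0398·t
t = 0.40547 / 0.0398

t ≈ 10.2 years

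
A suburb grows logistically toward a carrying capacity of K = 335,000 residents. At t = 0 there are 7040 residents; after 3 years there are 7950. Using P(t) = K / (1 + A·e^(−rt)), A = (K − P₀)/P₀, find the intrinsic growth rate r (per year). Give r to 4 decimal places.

A = (335000 − 7040)/7040 = 46.58523
7950 = 335000/(1 + 46.58523·e^(−r·3)) → e^(−3r) = (42.13836 − 1)/46.58523 = 0.883077
r = −ln(0.883077)/3 = 0.12434/3

r ≈ 0.0414 per year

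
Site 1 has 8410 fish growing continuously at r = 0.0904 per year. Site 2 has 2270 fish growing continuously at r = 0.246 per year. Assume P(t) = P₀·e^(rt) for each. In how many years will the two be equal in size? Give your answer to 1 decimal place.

t ≈ 8.4 years

8410·e^(0.0904t) = 2270·e^(0.246t)
8410/2270 = e^((0.246 − 0.0904)t) → ln(3.70485) = 0.1556·t
t = 1.30964 / 0.1556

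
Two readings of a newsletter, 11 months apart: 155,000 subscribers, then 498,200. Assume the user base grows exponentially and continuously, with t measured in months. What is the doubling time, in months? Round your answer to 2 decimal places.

r = ln(498200/155000) / 11 = ln(3.21419) / 11 ≈ 0.106143 per month
doubling time = ln 2 / |r| = 0.69315 / 0.106143

doubling time ≈ 6.53 months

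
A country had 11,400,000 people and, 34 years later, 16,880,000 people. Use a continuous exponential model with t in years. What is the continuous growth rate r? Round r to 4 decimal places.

r ≈ 0.0115 per year

16880000 = 11400000 · e^(r·34)
e^(34r) = 16880000/11400000 = 1.4807
r = ln(1.4807) / 34 = 0.39252 / 34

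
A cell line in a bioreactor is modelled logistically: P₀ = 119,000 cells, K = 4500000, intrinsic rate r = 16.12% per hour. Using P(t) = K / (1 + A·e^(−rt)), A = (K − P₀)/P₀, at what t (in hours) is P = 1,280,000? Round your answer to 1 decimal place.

t ≈ 16.6 hours

A = (4500000 − 119000)/119000 = 36.81513
1280000 = 4500000/(1 + 36.81513·e^(−0.1612t)) → 1 + 36.81513·e^(−0.1612t) = 3.51562
e^(−0.1612t) = 0.068331 → t = ln(14.63458)/0.1612 = 2.68339/0.1612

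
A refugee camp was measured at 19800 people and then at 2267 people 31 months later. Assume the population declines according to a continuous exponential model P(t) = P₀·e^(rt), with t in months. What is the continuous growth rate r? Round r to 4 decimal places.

2267 = 19800 · e^(r·31)
e^(31r) = 2267/19800 = 0.11449
r = ln(0.11449) / 31 = -2.16722 / 31

r ≈ -0.0699 per month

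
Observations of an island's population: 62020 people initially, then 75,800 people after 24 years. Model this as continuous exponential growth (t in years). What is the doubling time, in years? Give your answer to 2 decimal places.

doubling time ≈ 82.91 years

r = ln(75800/62020) / 24 = ln(1.22219) / 24 ≈ 0.00836 per year
doubling time = ln 2 / |r| = 0.69315 / 0.00836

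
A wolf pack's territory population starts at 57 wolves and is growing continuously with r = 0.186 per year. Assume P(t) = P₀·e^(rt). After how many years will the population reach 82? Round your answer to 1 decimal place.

82 = 57 · e^(0.186·t)
t = ln(82/57) / 0.186 = ln(1.4386) / 0.186 = 0.36367 / 0.186

t ≈ 2.0 years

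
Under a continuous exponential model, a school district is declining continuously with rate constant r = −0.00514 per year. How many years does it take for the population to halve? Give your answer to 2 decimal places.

half-life ≈ 134.85 years

half-life = ln(2) / |r| = 0.69315 / 0.00514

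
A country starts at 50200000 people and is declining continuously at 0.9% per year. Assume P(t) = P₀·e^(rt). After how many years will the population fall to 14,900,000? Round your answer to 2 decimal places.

t ≈ 134.96 years

14900000 = 50200000 · e^(-0.009·t)
t = ln(14900000/50200000) / -0.009 = ln(0.29681) / -0.009 = -1.21465 / -0.009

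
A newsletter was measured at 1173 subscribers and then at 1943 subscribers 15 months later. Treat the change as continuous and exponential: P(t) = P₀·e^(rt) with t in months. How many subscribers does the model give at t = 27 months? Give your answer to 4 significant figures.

≈ 2,909 subscribers

r = ln(1943/1173) / 15 ≈ 0.033645 per month
P(27) = 1173 · e^(0.033645·27) = 1173 · 2.48036 ≈ 2909.46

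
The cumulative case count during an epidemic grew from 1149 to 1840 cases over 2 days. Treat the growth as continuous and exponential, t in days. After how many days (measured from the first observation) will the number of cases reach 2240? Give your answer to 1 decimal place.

r = ln(1840/1149) / 2 ≈ 0.235437 per day
t = ln(2240/1149) / r = 0.66758 / 0.235437 ≈ 2.836

t ≈ 2.8 days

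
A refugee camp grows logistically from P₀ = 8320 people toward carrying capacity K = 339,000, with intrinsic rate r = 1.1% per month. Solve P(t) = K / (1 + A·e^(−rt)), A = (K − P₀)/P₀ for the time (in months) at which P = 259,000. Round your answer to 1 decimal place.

t ≈ 441.6 months

A = (339000 − 8320)/8320 = 39.74519
259000 = 339000/(1 + 39.74519·e^(−0.011t)) → 1 + 39.74519·e^(−0.011t) = 1.30888
e^(−0.011t) = 0.007772 → t = ln(128.67506)/0.011 = 4.85729/0.011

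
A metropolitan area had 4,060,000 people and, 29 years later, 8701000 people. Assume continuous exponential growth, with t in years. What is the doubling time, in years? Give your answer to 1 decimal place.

r = ln(8701000/4060000) / 29 = ln(2.1431) / 29 ≈ 0.026285 per year
doubling time = ln 2 / |r| = 0.69315 / 0.026285

doubling time ≈ 26.4 years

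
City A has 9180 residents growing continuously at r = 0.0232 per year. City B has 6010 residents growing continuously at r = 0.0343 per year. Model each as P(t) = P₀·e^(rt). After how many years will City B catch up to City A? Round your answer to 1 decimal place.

t ≈ 38.2 years

9180·e^(0.0232t) = 6010·e^(0.0343t)
9180/6010 = e^((0.0343 − 0.0232)t) → ln(1.52745) = 0.0111·t
t = 0.4236 / 0.0111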